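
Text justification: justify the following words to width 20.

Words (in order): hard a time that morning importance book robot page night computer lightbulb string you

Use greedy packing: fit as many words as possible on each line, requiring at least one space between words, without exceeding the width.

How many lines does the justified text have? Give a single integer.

Line 1: ['hard', 'a', 'time', 'that'] (min_width=16, slack=4)
Line 2: ['morning', 'importance'] (min_width=18, slack=2)
Line 3: ['book', 'robot', 'page'] (min_width=15, slack=5)
Line 4: ['night', 'computer'] (min_width=14, slack=6)
Line 5: ['lightbulb', 'string', 'you'] (min_width=20, slack=0)
Total lines: 5

Answer: 5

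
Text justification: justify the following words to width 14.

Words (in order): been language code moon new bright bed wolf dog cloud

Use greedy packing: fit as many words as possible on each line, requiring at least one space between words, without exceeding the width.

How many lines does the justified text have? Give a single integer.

Line 1: ['been', 'language'] (min_width=13, slack=1)
Line 2: ['code', 'moon', 'new'] (min_width=13, slack=1)
Line 3: ['bright', 'bed'] (min_width=10, slack=4)
Line 4: ['wolf', 'dog', 'cloud'] (min_width=14, slack=0)
Total lines: 4

Answer: 4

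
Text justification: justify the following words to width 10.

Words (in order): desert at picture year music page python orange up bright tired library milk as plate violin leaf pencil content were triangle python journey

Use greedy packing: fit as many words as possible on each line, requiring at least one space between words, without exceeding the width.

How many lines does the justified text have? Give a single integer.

Answer: 19

Derivation:
Line 1: ['desert', 'at'] (min_width=9, slack=1)
Line 2: ['picture'] (min_width=7, slack=3)
Line 3: ['year', 'music'] (min_width=10, slack=0)
Line 4: ['page'] (min_width=4, slack=6)
Line 5: ['python'] (min_width=6, slack=4)
Line 6: ['orange', 'up'] (min_width=9, slack=1)
Line 7: ['bright'] (min_width=6, slack=4)
Line 8: ['tired'] (min_width=5, slack=5)
Line 9: ['library'] (min_width=7, slack=3)
Line 10: ['milk', 'as'] (min_width=7, slack=3)
Line 11: ['plate'] (min_width=5, slack=5)
Line 12: ['violin'] (min_width=6, slack=4)
Line 13: ['leaf'] (min_width=4, slack=6)
Line 14: ['pencil'] (min_width=6, slack=4)
Line 15: ['content'] (min_width=7, slack=3)
Line 16: ['were'] (min_width=4, slack=6)
Line 17: ['triangle'] (min_width=8, slack=2)
Line 18: ['python'] (min_width=6, slack=4)
Line 19: ['journey'] (min_width=7, slack=3)
Total lines: 19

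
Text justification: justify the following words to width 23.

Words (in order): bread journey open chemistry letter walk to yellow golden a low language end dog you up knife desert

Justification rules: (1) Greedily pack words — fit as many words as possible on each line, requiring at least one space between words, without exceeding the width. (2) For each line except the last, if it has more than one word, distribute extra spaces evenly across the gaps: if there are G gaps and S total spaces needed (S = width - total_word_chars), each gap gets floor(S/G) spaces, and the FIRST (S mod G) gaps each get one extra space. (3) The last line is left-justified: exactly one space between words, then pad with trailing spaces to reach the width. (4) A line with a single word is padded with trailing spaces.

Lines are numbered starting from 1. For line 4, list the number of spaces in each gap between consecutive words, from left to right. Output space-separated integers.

Line 1: ['bread', 'journey', 'open'] (min_width=18, slack=5)
Line 2: ['chemistry', 'letter', 'walk'] (min_width=21, slack=2)
Line 3: ['to', 'yellow', 'golden', 'a', 'low'] (min_width=22, slack=1)
Line 4: ['language', 'end', 'dog', 'you', 'up'] (min_width=23, slack=0)
Line 5: ['knife', 'desert'] (min_width=12, slack=11)

Answer: 1 1 1 1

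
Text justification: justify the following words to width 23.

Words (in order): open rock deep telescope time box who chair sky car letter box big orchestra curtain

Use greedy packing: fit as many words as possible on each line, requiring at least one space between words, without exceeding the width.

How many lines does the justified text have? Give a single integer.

Line 1: ['open', 'rock', 'deep'] (min_width=14, slack=9)
Line 2: ['telescope', 'time', 'box', 'who'] (min_width=22, slack=1)
Line 3: ['chair', 'sky', 'car', 'letter'] (min_width=20, slack=3)
Line 4: ['box', 'big', 'orchestra'] (min_width=17, slack=6)
Line 5: ['curtain'] (min_width=7, slack=16)
Total lines: 5

Answer: 5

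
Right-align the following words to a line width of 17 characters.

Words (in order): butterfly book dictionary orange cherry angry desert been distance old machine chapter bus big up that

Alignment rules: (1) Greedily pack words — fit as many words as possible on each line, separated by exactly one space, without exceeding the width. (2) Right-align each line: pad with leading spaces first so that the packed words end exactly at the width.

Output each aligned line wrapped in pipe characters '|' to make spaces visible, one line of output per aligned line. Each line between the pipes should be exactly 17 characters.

Answer: |   butterfly book|
|dictionary orange|
|     cherry angry|
|      desert been|
|     distance old|
|  machine chapter|
|  bus big up that|

Derivation:
Line 1: ['butterfly', 'book'] (min_width=14, slack=3)
Line 2: ['dictionary', 'orange'] (min_width=17, slack=0)
Line 3: ['cherry', 'angry'] (min_width=12, slack=5)
Line 4: ['desert', 'been'] (min_width=11, slack=6)
Line 5: ['distance', 'old'] (min_width=12, slack=5)
Line 6: ['machine', 'chapter'] (min_width=15, slack=2)
Line 7: ['bus', 'big', 'up', 'that'] (min_width=15, slack=2)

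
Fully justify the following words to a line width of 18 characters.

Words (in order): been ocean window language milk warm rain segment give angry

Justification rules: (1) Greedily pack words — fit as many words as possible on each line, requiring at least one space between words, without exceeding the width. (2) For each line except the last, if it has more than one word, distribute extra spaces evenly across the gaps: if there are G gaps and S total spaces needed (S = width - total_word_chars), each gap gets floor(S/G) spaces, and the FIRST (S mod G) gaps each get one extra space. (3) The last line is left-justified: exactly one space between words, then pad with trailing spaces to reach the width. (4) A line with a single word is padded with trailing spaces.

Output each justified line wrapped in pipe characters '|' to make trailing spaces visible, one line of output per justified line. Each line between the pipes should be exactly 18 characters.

Line 1: ['been', 'ocean', 'window'] (min_width=17, slack=1)
Line 2: ['language', 'milk', 'warm'] (min_width=18, slack=0)
Line 3: ['rain', 'segment', 'give'] (min_width=17, slack=1)
Line 4: ['angry'] (min_width=5, slack=13)

Answer: |been  ocean window|
|language milk warm|
|rain  segment give|
|angry             |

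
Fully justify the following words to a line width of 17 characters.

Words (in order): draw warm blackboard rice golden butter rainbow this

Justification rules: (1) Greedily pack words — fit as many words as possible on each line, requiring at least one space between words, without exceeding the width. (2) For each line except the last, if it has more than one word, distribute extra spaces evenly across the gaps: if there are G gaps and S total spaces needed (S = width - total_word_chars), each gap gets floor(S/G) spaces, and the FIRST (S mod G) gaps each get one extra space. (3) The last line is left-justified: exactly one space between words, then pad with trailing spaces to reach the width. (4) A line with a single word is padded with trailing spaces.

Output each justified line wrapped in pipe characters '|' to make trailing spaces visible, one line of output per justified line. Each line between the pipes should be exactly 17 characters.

Answer: |draw         warm|
|blackboard   rice|
|golden     butter|
|rainbow this     |

Derivation:
Line 1: ['draw', 'warm'] (min_width=9, slack=8)
Line 2: ['blackboard', 'rice'] (min_width=15, slack=2)
Line 3: ['golden', 'butter'] (min_width=13, slack=4)
Line 4: ['rainbow', 'this'] (min_width=12, slack=5)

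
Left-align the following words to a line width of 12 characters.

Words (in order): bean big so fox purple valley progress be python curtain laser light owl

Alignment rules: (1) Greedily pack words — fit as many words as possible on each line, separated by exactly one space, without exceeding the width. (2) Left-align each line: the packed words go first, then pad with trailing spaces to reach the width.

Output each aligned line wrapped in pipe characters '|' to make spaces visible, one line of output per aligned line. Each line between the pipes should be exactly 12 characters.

Answer: |bean big so |
|fox purple  |
|valley      |
|progress be |
|python      |
|curtain     |
|laser light |
|owl         |

Derivation:
Line 1: ['bean', 'big', 'so'] (min_width=11, slack=1)
Line 2: ['fox', 'purple'] (min_width=10, slack=2)
Line 3: ['valley'] (min_width=6, slack=6)
Line 4: ['progress', 'be'] (min_width=11, slack=1)
Line 5: ['python'] (min_width=6, slack=6)
Line 6: ['curtain'] (min_width=7, slack=5)
Line 7: ['laser', 'light'] (min_width=11, slack=1)
Line 8: ['owl'] (min_width=3, slack=9)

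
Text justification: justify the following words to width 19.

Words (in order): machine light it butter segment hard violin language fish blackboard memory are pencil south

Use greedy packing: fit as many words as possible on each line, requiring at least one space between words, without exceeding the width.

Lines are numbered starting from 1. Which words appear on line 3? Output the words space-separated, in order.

Answer: violin language

Derivation:
Line 1: ['machine', 'light', 'it'] (min_width=16, slack=3)
Line 2: ['butter', 'segment', 'hard'] (min_width=19, slack=0)
Line 3: ['violin', 'language'] (min_width=15, slack=4)
Line 4: ['fish', 'blackboard'] (min_width=15, slack=4)
Line 5: ['memory', 'are', 'pencil'] (min_width=17, slack=2)
Line 6: ['south'] (min_width=5, slack=14)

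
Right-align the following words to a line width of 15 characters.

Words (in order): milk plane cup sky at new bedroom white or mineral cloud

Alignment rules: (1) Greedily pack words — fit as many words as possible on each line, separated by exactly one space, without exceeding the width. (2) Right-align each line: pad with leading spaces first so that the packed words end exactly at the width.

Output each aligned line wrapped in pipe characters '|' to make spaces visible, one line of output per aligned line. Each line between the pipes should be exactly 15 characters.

Answer: | milk plane cup|
|     sky at new|
|  bedroom white|
|     or mineral|
|          cloud|

Derivation:
Line 1: ['milk', 'plane', 'cup'] (min_width=14, slack=1)
Line 2: ['sky', 'at', 'new'] (min_width=10, slack=5)
Line 3: ['bedroom', 'white'] (min_width=13, slack=2)
Line 4: ['or', 'mineral'] (min_width=10, slack=5)
Line 5: ['cloud'] (min_width=5, slack=10)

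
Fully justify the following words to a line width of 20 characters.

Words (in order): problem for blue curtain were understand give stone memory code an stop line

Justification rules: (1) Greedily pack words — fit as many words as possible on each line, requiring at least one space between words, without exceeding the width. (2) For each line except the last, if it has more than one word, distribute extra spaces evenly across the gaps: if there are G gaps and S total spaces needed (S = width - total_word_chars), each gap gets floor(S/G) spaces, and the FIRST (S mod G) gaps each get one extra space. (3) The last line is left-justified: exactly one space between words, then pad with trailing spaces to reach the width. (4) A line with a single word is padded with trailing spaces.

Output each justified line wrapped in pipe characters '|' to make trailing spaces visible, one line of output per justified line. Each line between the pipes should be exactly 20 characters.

Answer: |problem   for   blue|
|curtain         were|
|understand      give|
|stone memory code an|
|stop line           |

Derivation:
Line 1: ['problem', 'for', 'blue'] (min_width=16, slack=4)
Line 2: ['curtain', 'were'] (min_width=12, slack=8)
Line 3: ['understand', 'give'] (min_width=15, slack=5)
Line 4: ['stone', 'memory', 'code', 'an'] (min_width=20, slack=0)
Line 5: ['stop', 'line'] (min_width=9, slack=11)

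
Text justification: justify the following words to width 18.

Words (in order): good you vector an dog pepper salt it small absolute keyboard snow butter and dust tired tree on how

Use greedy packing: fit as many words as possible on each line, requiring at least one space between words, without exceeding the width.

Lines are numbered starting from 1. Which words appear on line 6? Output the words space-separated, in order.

Line 1: ['good', 'you', 'vector', 'an'] (min_width=18, slack=0)
Line 2: ['dog', 'pepper', 'salt', 'it'] (min_width=18, slack=0)
Line 3: ['small', 'absolute'] (min_width=14, slack=4)
Line 4: ['keyboard', 'snow'] (min_width=13, slack=5)
Line 5: ['butter', 'and', 'dust'] (min_width=15, slack=3)
Line 6: ['tired', 'tree', 'on', 'how'] (min_width=17, slack=1)

Answer: tired tree on how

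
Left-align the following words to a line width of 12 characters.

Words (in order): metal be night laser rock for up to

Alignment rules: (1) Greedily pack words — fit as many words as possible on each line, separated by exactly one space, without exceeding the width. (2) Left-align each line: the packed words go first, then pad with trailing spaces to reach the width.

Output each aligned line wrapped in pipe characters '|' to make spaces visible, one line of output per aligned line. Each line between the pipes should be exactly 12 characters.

Line 1: ['metal', 'be'] (min_width=8, slack=4)
Line 2: ['night', 'laser'] (min_width=11, slack=1)
Line 3: ['rock', 'for', 'up'] (min_width=11, slack=1)
Line 4: ['to'] (min_width=2, slack=10)

Answer: |metal be    |
|night laser |
|rock for up |
|to          |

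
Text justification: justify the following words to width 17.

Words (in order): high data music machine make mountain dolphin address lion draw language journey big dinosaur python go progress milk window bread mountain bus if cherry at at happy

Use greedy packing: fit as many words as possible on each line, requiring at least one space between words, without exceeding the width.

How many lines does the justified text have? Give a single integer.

Line 1: ['high', 'data', 'music'] (min_width=15, slack=2)
Line 2: ['machine', 'make'] (min_width=12, slack=5)
Line 3: ['mountain', 'dolphin'] (min_width=16, slack=1)
Line 4: ['address', 'lion', 'draw'] (min_width=17, slack=0)
Line 5: ['language', 'journey'] (min_width=16, slack=1)
Line 6: ['big', 'dinosaur'] (min_width=12, slack=5)
Line 7: ['python', 'go'] (min_width=9, slack=8)
Line 8: ['progress', 'milk'] (min_width=13, slack=4)
Line 9: ['window', 'bread'] (min_width=12, slack=5)
Line 10: ['mountain', 'bus', 'if'] (min_width=15, slack=2)
Line 11: ['cherry', 'at', 'at'] (min_width=12, slack=5)
Line 12: ['happy'] (min_width=5, slack=12)
Total lines: 12

Answer: 12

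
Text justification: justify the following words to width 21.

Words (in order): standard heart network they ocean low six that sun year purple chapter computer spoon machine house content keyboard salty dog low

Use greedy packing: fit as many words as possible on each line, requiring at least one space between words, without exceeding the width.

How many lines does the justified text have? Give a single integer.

Line 1: ['standard', 'heart'] (min_width=14, slack=7)
Line 2: ['network', 'they', 'ocean'] (min_width=18, slack=3)
Line 3: ['low', 'six', 'that', 'sun', 'year'] (min_width=21, slack=0)
Line 4: ['purple', 'chapter'] (min_width=14, slack=7)
Line 5: ['computer', 'spoon'] (min_width=14, slack=7)
Line 6: ['machine', 'house', 'content'] (min_width=21, slack=0)
Line 7: ['keyboard', 'salty', 'dog'] (min_width=18, slack=3)
Line 8: ['low'] (min_width=3, slack=18)
Total lines: 8

Answer: 8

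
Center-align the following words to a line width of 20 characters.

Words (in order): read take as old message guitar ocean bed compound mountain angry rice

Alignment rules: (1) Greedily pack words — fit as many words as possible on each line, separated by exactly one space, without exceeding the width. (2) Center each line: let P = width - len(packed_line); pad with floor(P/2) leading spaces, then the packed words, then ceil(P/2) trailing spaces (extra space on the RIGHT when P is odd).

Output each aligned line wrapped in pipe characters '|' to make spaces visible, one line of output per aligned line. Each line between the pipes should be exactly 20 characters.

Line 1: ['read', 'take', 'as', 'old'] (min_width=16, slack=4)
Line 2: ['message', 'guitar', 'ocean'] (min_width=20, slack=0)
Line 3: ['bed', 'compound'] (min_width=12, slack=8)
Line 4: ['mountain', 'angry', 'rice'] (min_width=19, slack=1)

Answer: |  read take as old  |
|message guitar ocean|
|    bed compound    |
|mountain angry rice |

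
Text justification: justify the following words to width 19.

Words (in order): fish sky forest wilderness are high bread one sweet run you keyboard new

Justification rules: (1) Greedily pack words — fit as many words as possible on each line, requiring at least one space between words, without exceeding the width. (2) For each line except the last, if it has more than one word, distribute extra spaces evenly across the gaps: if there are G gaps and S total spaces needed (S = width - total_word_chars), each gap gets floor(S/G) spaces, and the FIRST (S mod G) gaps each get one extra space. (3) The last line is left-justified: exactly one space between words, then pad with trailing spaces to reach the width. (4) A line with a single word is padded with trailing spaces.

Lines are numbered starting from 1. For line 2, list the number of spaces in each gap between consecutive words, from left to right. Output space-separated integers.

Line 1: ['fish', 'sky', 'forest'] (min_width=15, slack=4)
Line 2: ['wilderness', 'are', 'high'] (min_width=19, slack=0)
Line 3: ['bread', 'one', 'sweet', 'run'] (min_width=19, slack=0)
Line 4: ['you', 'keyboard', 'new'] (min_width=16, slack=3)

Answer: 1 1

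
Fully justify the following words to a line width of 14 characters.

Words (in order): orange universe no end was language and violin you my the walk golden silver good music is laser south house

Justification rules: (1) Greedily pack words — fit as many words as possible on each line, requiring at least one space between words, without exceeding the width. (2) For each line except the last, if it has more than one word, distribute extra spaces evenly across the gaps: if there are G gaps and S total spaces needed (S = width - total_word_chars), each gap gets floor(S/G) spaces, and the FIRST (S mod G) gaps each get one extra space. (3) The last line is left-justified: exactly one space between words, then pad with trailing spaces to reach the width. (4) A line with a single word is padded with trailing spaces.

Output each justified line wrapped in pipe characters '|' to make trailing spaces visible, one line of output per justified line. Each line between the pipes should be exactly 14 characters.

Line 1: ['orange'] (min_width=6, slack=8)
Line 2: ['universe', 'no'] (min_width=11, slack=3)
Line 3: ['end', 'was'] (min_width=7, slack=7)
Line 4: ['language', 'and'] (min_width=12, slack=2)
Line 5: ['violin', 'you', 'my'] (min_width=13, slack=1)
Line 6: ['the', 'walk'] (min_width=8, slack=6)
Line 7: ['golden', 'silver'] (min_width=13, slack=1)
Line 8: ['good', 'music', 'is'] (min_width=13, slack=1)
Line 9: ['laser', 'south'] (min_width=11, slack=3)
Line 10: ['house'] (min_width=5, slack=9)

Answer: |orange        |
|universe    no|
|end        was|
|language   and|
|violin  you my|
|the       walk|
|golden  silver|
|good  music is|
|laser    south|
|house         |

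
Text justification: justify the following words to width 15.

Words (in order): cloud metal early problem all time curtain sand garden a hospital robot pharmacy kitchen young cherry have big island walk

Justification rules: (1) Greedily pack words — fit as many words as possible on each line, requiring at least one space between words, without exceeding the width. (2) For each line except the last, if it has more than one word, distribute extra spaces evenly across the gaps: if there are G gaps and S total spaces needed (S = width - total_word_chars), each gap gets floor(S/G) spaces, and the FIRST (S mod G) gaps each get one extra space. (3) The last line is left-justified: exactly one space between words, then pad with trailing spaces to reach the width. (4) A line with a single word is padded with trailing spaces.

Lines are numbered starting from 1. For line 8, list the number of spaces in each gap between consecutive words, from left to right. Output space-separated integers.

Answer: 3

Derivation:
Line 1: ['cloud', 'metal'] (min_width=11, slack=4)
Line 2: ['early', 'problem'] (min_width=13, slack=2)
Line 3: ['all', 'time'] (min_width=8, slack=7)
Line 4: ['curtain', 'sand'] (min_width=12, slack=3)
Line 5: ['garden', 'a'] (min_width=8, slack=7)
Line 6: ['hospital', 'robot'] (min_width=14, slack=1)
Line 7: ['pharmacy'] (min_width=8, slack=7)
Line 8: ['kitchen', 'young'] (min_width=13, slack=2)
Line 9: ['cherry', 'have', 'big'] (min_width=15, slack=0)
Line 10: ['island', 'walk'] (min_width=11, slack=4)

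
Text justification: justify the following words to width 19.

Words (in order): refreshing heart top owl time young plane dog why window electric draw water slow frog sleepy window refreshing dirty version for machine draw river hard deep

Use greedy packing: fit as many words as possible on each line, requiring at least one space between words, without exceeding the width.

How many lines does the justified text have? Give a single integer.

Answer: 10

Derivation:
Line 1: ['refreshing', 'heart'] (min_width=16, slack=3)
Line 2: ['top', 'owl', 'time', 'young'] (min_width=18, slack=1)
Line 3: ['plane', 'dog', 'why'] (min_width=13, slack=6)
Line 4: ['window', 'electric'] (min_width=15, slack=4)
Line 5: ['draw', 'water', 'slow'] (min_width=15, slack=4)
Line 6: ['frog', 'sleepy', 'window'] (min_width=18, slack=1)
Line 7: ['refreshing', 'dirty'] (min_width=16, slack=3)
Line 8: ['version', 'for', 'machine'] (min_width=19, slack=0)
Line 9: ['draw', 'river', 'hard'] (min_width=15, slack=4)
Line 10: ['deep'] (min_width=4, slack=15)
Total lines: 10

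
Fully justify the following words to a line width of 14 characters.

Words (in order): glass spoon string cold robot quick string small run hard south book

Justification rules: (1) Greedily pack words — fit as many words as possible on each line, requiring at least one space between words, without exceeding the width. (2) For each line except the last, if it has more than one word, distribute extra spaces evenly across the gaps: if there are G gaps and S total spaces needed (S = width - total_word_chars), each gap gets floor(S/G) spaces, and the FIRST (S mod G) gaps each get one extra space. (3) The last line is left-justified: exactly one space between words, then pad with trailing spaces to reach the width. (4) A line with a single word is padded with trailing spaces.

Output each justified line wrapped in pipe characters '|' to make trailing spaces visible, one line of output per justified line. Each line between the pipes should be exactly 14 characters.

Answer: |glass    spoon|
|string    cold|
|robot    quick|
|string   small|
|run hard south|
|book          |

Derivation:
Line 1: ['glass', 'spoon'] (min_width=11, slack=3)
Line 2: ['string', 'cold'] (min_width=11, slack=3)
Line 3: ['robot', 'quick'] (min_width=11, slack=3)
Line 4: ['string', 'small'] (min_width=12, slack=2)
Line 5: ['run', 'hard', 'south'] (min_width=14, slack=0)
Line 6: ['book'] (min_width=4, slack=10)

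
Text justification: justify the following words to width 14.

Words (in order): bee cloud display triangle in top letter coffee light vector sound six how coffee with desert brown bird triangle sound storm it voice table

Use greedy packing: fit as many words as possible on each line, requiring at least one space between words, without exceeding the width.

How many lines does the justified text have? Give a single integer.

Line 1: ['bee', 'cloud'] (min_width=9, slack=5)
Line 2: ['display'] (min_width=7, slack=7)
Line 3: ['triangle', 'in'] (min_width=11, slack=3)
Line 4: ['top', 'letter'] (min_width=10, slack=4)
Line 5: ['coffee', 'light'] (min_width=12, slack=2)
Line 6: ['vector', 'sound'] (min_width=12, slack=2)
Line 7: ['six', 'how', 'coffee'] (min_width=14, slack=0)
Line 8: ['with', 'desert'] (min_width=11, slack=3)
Line 9: ['brown', 'bird'] (min_width=10, slack=4)
Line 10: ['triangle', 'sound'] (min_width=14, slack=0)
Line 11: ['storm', 'it', 'voice'] (min_width=14, slack=0)
Line 12: ['table'] (min_width=5, slack=9)
Total lines: 12

Answer: 12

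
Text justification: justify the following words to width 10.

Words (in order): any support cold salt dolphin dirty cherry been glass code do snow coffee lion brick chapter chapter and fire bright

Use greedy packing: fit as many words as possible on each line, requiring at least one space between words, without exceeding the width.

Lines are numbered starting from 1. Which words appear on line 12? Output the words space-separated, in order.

Answer: chapter

Derivation:
Line 1: ['any'] (min_width=3, slack=7)
Line 2: ['support'] (min_width=7, slack=3)
Line 3: ['cold', 'salt'] (min_width=9, slack=1)
Line 4: ['dolphin'] (min_width=7, slack=3)
Line 5: ['dirty'] (min_width=5, slack=5)
Line 6: ['cherry'] (min_width=6, slack=4)
Line 7: ['been', 'glass'] (min_width=10, slack=0)
Line 8: ['code', 'do'] (min_width=7, slack=3)
Line 9: ['snow'] (min_width=4, slack=6)
Line 10: ['coffee'] (min_width=6, slack=4)
Line 11: ['lion', 'brick'] (min_width=10, slack=0)
Line 12: ['chapter'] (min_width=7, slack=3)
Line 13: ['chapter'] (min_width=7, slack=3)
Line 14: ['and', 'fire'] (min_width=8, slack=2)
Line 15: ['bright'] (min_width=6, slack=4)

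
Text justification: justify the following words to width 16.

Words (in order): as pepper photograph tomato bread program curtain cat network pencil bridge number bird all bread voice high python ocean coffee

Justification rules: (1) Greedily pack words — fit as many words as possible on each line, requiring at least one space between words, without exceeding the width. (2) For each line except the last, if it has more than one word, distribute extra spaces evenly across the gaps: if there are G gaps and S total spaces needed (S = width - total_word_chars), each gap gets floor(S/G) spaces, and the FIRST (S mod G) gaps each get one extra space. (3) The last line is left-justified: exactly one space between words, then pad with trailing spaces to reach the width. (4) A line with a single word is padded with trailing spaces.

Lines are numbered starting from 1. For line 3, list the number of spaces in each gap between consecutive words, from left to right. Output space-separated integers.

Answer: 5

Derivation:
Line 1: ['as', 'pepper'] (min_width=9, slack=7)
Line 2: ['photograph'] (min_width=10, slack=6)
Line 3: ['tomato', 'bread'] (min_width=12, slack=4)
Line 4: ['program', 'curtain'] (min_width=15, slack=1)
Line 5: ['cat', 'network'] (min_width=11, slack=5)
Line 6: ['pencil', 'bridge'] (min_width=13, slack=3)
Line 7: ['number', 'bird', 'all'] (min_width=15, slack=1)
Line 8: ['bread', 'voice', 'high'] (min_width=16, slack=0)
Line 9: ['python', 'ocean'] (min_width=12, slack=4)
Line 10: ['coffee'] (min_width=6, slack=10)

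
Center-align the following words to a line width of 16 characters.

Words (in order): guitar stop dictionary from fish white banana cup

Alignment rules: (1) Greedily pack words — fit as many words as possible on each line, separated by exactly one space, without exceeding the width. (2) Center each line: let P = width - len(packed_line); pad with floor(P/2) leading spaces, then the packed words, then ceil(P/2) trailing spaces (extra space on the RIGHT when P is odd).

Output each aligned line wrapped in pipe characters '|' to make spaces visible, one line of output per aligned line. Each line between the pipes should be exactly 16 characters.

Answer: |  guitar stop   |
|dictionary from |
|   fish white   |
|   banana cup   |

Derivation:
Line 1: ['guitar', 'stop'] (min_width=11, slack=5)
Line 2: ['dictionary', 'from'] (min_width=15, slack=1)
Line 3: ['fish', 'white'] (min_width=10, slack=6)
Line 4: ['banana', 'cup'] (min_width=10, slack=6)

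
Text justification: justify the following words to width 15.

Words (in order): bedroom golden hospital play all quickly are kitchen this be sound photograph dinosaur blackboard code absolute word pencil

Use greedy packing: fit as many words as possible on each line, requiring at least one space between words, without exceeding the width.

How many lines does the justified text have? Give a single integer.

Answer: 10

Derivation:
Line 1: ['bedroom', 'golden'] (min_width=14, slack=1)
Line 2: ['hospital', 'play'] (min_width=13, slack=2)
Line 3: ['all', 'quickly', 'are'] (min_width=15, slack=0)
Line 4: ['kitchen', 'this', 'be'] (min_width=15, slack=0)
Line 5: ['sound'] (min_width=5, slack=10)
Line 6: ['photograph'] (min_width=10, slack=5)
Line 7: ['dinosaur'] (min_width=8, slack=7)
Line 8: ['blackboard', 'code'] (min_width=15, slack=0)
Line 9: ['absolute', 'word'] (min_width=13, slack=2)
Line 10: ['pencil'] (min_width=6, slack=9)
Total lines: 10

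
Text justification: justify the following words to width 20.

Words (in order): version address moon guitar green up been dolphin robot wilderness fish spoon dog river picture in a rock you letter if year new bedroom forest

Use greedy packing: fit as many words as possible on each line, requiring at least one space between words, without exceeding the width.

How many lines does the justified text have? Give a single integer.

Line 1: ['version', 'address', 'moon'] (min_width=20, slack=0)
Line 2: ['guitar', 'green', 'up', 'been'] (min_width=20, slack=0)
Line 3: ['dolphin', 'robot'] (min_width=13, slack=7)
Line 4: ['wilderness', 'fish'] (min_width=15, slack=5)
Line 5: ['spoon', 'dog', 'river'] (min_width=15, slack=5)
Line 6: ['picture', 'in', 'a', 'rock'] (min_width=17, slack=3)
Line 7: ['you', 'letter', 'if', 'year'] (min_width=18, slack=2)
Line 8: ['new', 'bedroom', 'forest'] (min_width=18, slack=2)
Total lines: 8

Answer: 8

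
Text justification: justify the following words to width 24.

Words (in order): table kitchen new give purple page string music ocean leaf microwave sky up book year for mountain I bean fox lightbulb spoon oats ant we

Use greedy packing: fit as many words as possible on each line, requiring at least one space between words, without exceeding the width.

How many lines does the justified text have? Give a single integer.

Line 1: ['table', 'kitchen', 'new', 'give'] (min_width=22, slack=2)
Line 2: ['purple', 'page', 'string', 'music'] (min_width=24, slack=0)
Line 3: ['ocean', 'leaf', 'microwave', 'sky'] (min_width=24, slack=0)
Line 4: ['up', 'book', 'year', 'for'] (min_width=16, slack=8)
Line 5: ['mountain', 'I', 'bean', 'fox'] (min_width=19, slack=5)
Line 6: ['lightbulb', 'spoon', 'oats', 'ant'] (min_width=24, slack=0)
Line 7: ['we'] (min_width=2, slack=22)
Total lines: 7

Answer: 7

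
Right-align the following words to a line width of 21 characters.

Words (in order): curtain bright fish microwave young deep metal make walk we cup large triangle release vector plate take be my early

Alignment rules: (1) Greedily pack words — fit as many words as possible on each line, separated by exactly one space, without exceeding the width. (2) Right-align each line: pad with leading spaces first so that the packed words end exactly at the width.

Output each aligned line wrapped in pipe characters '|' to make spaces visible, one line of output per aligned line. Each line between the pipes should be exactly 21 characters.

Answer: |  curtain bright fish|
| microwave young deep|
|   metal make walk we|
|   cup large triangle|
| release vector plate|
|     take be my early|

Derivation:
Line 1: ['curtain', 'bright', 'fish'] (min_width=19, slack=2)
Line 2: ['microwave', 'young', 'deep'] (min_width=20, slack=1)
Line 3: ['metal', 'make', 'walk', 'we'] (min_width=18, slack=3)
Line 4: ['cup', 'large', 'triangle'] (min_width=18, slack=3)
Line 5: ['release', 'vector', 'plate'] (min_width=20, slack=1)
Line 6: ['take', 'be', 'my', 'early'] (min_width=16, slack=5)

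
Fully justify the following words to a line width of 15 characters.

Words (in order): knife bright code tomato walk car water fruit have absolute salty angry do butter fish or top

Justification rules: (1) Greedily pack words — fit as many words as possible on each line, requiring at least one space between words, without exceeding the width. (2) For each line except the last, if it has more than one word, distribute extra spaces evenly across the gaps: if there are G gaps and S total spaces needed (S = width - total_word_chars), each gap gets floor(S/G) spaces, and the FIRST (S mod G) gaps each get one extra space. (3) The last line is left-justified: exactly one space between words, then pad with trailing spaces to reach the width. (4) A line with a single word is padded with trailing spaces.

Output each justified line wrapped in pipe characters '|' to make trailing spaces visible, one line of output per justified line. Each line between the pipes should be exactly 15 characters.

Line 1: ['knife', 'bright'] (min_width=12, slack=3)
Line 2: ['code', 'tomato'] (min_width=11, slack=4)
Line 3: ['walk', 'car', 'water'] (min_width=14, slack=1)
Line 4: ['fruit', 'have'] (min_width=10, slack=5)
Line 5: ['absolute', 'salty'] (min_width=14, slack=1)
Line 6: ['angry', 'do', 'butter'] (min_width=15, slack=0)
Line 7: ['fish', 'or', 'top'] (min_width=11, slack=4)

Answer: |knife    bright|
|code     tomato|
|walk  car water|
|fruit      have|
|absolute  salty|
|angry do butter|
|fish or top    |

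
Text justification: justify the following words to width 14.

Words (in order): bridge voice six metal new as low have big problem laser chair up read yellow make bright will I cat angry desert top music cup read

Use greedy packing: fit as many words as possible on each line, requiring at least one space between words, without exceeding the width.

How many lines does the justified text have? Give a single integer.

Answer: 11

Derivation:
Line 1: ['bridge', 'voice'] (min_width=12, slack=2)
Line 2: ['six', 'metal', 'new'] (min_width=13, slack=1)
Line 3: ['as', 'low', 'have'] (min_width=11, slack=3)
Line 4: ['big', 'problem'] (min_width=11, slack=3)
Line 5: ['laser', 'chair', 'up'] (min_width=14, slack=0)
Line 6: ['read', 'yellow'] (min_width=11, slack=3)
Line 7: ['make', 'bright'] (min_width=11, slack=3)
Line 8: ['will', 'I', 'cat'] (min_width=10, slack=4)
Line 9: ['angry', 'desert'] (min_width=12, slack=2)
Line 10: ['top', 'music', 'cup'] (min_width=13, slack=1)
Line 11: ['read'] (min_width=4, slack=10)
Total lines: 11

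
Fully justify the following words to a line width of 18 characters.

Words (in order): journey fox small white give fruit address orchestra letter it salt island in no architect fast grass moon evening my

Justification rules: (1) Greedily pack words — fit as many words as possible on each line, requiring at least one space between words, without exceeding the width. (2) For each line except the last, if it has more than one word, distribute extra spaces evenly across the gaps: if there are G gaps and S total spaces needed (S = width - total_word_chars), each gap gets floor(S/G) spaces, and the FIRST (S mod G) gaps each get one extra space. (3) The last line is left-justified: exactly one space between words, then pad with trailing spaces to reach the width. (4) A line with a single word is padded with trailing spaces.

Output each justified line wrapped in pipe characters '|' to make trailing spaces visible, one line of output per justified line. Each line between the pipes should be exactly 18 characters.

Line 1: ['journey', 'fox', 'small'] (min_width=17, slack=1)
Line 2: ['white', 'give', 'fruit'] (min_width=16, slack=2)
Line 3: ['address', 'orchestra'] (min_width=17, slack=1)
Line 4: ['letter', 'it', 'salt'] (min_width=14, slack=4)
Line 5: ['island', 'in', 'no'] (min_width=12, slack=6)
Line 6: ['architect', 'fast'] (min_width=14, slack=4)
Line 7: ['grass', 'moon', 'evening'] (min_width=18, slack=0)
Line 8: ['my'] (min_width=2, slack=16)

Answer: |journey  fox small|
|white  give  fruit|
|address  orchestra|
|letter   it   salt|
|island    in    no|
|architect     fast|
|grass moon evening|
|my                |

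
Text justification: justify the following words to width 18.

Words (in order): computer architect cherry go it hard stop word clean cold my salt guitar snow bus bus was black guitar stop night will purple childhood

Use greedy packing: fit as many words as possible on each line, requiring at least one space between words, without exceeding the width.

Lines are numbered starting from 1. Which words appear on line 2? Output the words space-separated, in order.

Answer: cherry go it hard

Derivation:
Line 1: ['computer', 'architect'] (min_width=18, slack=0)
Line 2: ['cherry', 'go', 'it', 'hard'] (min_width=17, slack=1)
Line 3: ['stop', 'word', 'clean'] (min_width=15, slack=3)
Line 4: ['cold', 'my', 'salt'] (min_width=12, slack=6)
Line 5: ['guitar', 'snow', 'bus'] (min_width=15, slack=3)
Line 6: ['bus', 'was', 'black'] (min_width=13, slack=5)
Line 7: ['guitar', 'stop', 'night'] (min_width=17, slack=1)
Line 8: ['will', 'purple'] (min_width=11, slack=7)
Line 9: ['childhood'] (min_width=9, slack=9)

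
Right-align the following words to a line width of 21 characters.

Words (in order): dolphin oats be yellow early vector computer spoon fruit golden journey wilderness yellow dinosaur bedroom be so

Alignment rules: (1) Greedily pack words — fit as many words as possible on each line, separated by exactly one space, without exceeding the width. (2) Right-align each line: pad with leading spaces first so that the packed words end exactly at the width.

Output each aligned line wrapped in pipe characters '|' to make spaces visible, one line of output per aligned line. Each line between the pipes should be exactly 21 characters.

Answer: |      dolphin oats be|
|  yellow early vector|
| computer spoon fruit|
|       golden journey|
|    wilderness yellow|
|  dinosaur bedroom be|
|                   so|

Derivation:
Line 1: ['dolphin', 'oats', 'be'] (min_width=15, slack=6)
Line 2: ['yellow', 'early', 'vector'] (min_width=19, slack=2)
Line 3: ['computer', 'spoon', 'fruit'] (min_width=20, slack=1)
Line 4: ['golden', 'journey'] (min_width=14, slack=7)
Line 5: ['wilderness', 'yellow'] (min_width=17, slack=4)
Line 6: ['dinosaur', 'bedroom', 'be'] (min_width=19, slack=2)
Line 7: ['so'] (min_width=2, slack=19)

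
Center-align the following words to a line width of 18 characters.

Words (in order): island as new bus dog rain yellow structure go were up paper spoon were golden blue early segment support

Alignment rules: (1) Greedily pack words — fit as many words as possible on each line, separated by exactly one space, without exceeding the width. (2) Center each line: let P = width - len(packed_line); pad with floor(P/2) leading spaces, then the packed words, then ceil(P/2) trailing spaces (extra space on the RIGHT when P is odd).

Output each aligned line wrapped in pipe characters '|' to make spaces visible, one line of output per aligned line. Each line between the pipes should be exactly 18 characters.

Answer: |island as new bus |
| dog rain yellow  |
|structure go were |
|  up paper spoon  |
| were golden blue |
|  early segment   |
|     support      |

Derivation:
Line 1: ['island', 'as', 'new', 'bus'] (min_width=17, slack=1)
Line 2: ['dog', 'rain', 'yellow'] (min_width=15, slack=3)
Line 3: ['structure', 'go', 'were'] (min_width=17, slack=1)
Line 4: ['up', 'paper', 'spoon'] (min_width=14, slack=4)
Line 5: ['were', 'golden', 'blue'] (min_width=16, slack=2)
Line 6: ['early', 'segment'] (min_width=13, slack=5)
Line 7: ['support'] (min_width=7, slack=11)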